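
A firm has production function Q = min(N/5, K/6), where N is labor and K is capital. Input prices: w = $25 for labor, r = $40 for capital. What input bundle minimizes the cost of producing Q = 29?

With a fixed-proportions technology, the cost-minimizing bundle uses no slack in either input: N/5 = K/6 = Q.
So N = 5·29 = 145 and K = 6·29 = 174.

N* = 145, K* = 174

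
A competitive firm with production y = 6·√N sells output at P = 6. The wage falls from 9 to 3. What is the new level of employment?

N* = 36

From P·MP_N = w with MP_N = 3·N^(-1/2), the labor demand is N(w) = (18/w)^(2).
At w = 9: N = 4. At w = 3: N = 36.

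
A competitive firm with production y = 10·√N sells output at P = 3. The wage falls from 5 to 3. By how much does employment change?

ΔN = 16

From P·MP_N = w with MP_N = 5·N^(-1/2), the labor demand is N(w) = (15/w)^(2).
At w = 5: N = 9. At w = 3: N = 25.
ΔN = 25 − 9 = 16.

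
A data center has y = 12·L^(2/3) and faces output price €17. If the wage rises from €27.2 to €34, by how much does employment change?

ΔL = -61

From P·MP_L = w with MP_L = 8·L^(-1/3), the labor demand is L(w) = (136/w)^(3).
At w = 27.2: L = 125. At w = 34: L = 64.
ΔL = 64 − 125 = -61.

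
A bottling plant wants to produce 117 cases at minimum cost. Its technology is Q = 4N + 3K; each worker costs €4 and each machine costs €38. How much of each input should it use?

The inputs are perfect substitutes, so the firm uses whichever has the lower cost per unit of output.
Cost per unit of output via N is w/4 = 1; via K it is r/3 = 38/3. N is cheaper.
Producing Q = 117 with N alone: N = 29.25, K = 0.

N* = 29.25, K* = 0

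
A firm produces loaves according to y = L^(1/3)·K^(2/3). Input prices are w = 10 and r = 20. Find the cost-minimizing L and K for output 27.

Cost minimization requires the marginal rate of technical substitution to equal the input-price ratio: MP_L/MP_K = w/r.
Here MP_L/MP_K = (1/3)·(K/L)/(2/3) = 0.5·(K/L). Setting this equal to 10/20 = 0.5 gives K = L.
Substituting into y = 27: L^(1/3)·(L)^(2/3) = 27.
Solving, L = 27 and K = 27.

L* = 27, K* = 27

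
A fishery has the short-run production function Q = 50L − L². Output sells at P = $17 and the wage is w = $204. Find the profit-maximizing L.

The marginal product of L is MP_L = 50 − 2L.
A price-taking firm hires until the value of the marginal product equals the wage: P·MP_L = w, so 17·(50 − 2L) = 204.
Then 50 − 2L = 12, giving L = 19.

L* = 19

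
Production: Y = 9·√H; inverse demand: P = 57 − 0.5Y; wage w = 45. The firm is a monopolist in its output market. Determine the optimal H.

Marginal revenue from the inverse demand is MR = 57 − Y.
The marginal product is MP_H = 4.5·H^(-1/2).
A monopolist hires until marginal revenue product equals the wage: MR·MP_H = w.
At H, Y = 9·√H. Substituting and solving: (57 − 9·√H)·4.5·H^(-1/2) = 45 gives H = 9.

H* = 9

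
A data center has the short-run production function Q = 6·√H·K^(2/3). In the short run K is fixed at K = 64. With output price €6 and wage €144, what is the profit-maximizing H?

H* = 4

With K = 64, MP_H = (1/2)·6·H^(-1/2)·64^(2/3) = 48·H^(-1/2).
Profit maximization for a price taker requires P·MP_H = w: 6·48·H^(-1/2) = 144.
So H^(-1/2) = 0.5, which gives H = 4.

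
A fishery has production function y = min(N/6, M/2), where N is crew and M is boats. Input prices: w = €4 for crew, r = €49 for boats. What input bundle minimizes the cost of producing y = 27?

With a fixed-proportions technology, the cost-minimizing bundle uses no slack in either input: N/6 = M/2 = y.
So N = 6·27 = 162 and M = 2·27 = 54.

N* = 162, M* = 54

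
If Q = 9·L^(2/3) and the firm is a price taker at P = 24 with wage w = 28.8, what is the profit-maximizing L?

L* = 125

MP_L = (2/3)·9·L^(-1/3) = 6·L^(-1/3).
Profit maximization for a price taker requires P·MP_L = w: 24·6·L^(-1/3) = 28.8.
So L^(-1/3) = 0.2, which gives L = 125.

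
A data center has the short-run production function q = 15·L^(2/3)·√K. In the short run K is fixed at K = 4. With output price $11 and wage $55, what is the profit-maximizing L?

L* = 64

With K = 4, MP_L = (2/3)·15·L^(-1/3)·4^(1/2) = 20·L^(-1/3).
Profit maximization for a price taker requires P·MP_L = w: 11·20·L^(-1/3) = 55.
So L^(-1/3) = 0.25, which gives L = 64.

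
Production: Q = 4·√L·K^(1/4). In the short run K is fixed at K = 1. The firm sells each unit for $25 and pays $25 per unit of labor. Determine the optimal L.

L* = 4

With K = 1, MP_L = (1/2)·4·L^(-1/2)·1^(1/4) = 2·L^(-1/2).
Profit maximization for a price taker requires P·MP_L = w: 25·2·L^(-1/2) = 25.
So L^(-1/2) = 0.5, which gives L = 4.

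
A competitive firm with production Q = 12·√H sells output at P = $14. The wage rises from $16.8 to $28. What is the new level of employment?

H* = 9

From P·MP_H = w with MP_H = 6·H^(-1/2), the labor demand is H(w) = (84/w)^(2).
At w = 16.8: H = 25. At w = 28: H = 9.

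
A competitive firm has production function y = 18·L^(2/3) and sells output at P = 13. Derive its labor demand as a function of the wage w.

L(w) = 3796416/w³

MP_L = (2/3)·18·L^(-1/3) = 12·L^(-1/3).
Setting P·MP_L = w: 156·L^(-1/3) = w.
Solving for L: L^(-1/3) = w/156, so L = (156/w)^(3).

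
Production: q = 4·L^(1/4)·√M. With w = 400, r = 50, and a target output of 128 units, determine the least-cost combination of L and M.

L* = 16, M* = 256

Cost minimization requires the marginal rate of technical substitution to equal the input-price ratio: MP_L/MP_M = w/r.
Here MP_L/MP_M = (1/4)·(M/L)/(1/2) = 0.5·(M/L). Setting this equal to 400/50 = 8 gives M = 16L.
Substituting into q = 128: 4·L^(1/4)·(16L)^(1/2) = 128.
Solving, L = 16 and M = 256.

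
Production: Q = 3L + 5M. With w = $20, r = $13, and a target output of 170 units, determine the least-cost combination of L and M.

The inputs are perfect substitutes, so the firm uses whichever has the lower cost per unit of output.
Cost per unit of output via L is w/3 = 20/3; via M it is r/5 = 2.6. M is cheaper.
Producing Q = 170 with M alone: L = 0, M = 34.

L* = 0, M* = 34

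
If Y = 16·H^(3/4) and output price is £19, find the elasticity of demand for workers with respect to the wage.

MP_H = (3/4)·16·H^(-1/4), so P·MP_H = w gives 228·H^(-1/4) = w.
Solving, H(w) = (228/w)^(4). This is a constant-elasticity form: H ∝ w^(−4), so ε = −4.

ε = -4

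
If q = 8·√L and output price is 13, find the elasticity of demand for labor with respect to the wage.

MP_L = (1/2)·8·L^(-1/2), so P·MP_L = w gives 52·L^(-1/2) = w.
Solving, L(w) = (52/w)^(2). This is a constant-elasticity form: L ∝ w^(−2), so ε = −2.

ε = -2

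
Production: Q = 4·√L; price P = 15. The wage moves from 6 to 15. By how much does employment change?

From P·MP_L = w with MP_L = 2·L^(-1/2), the labor demand is L(w) = (30/w)^(2).
At w = 6: L = 25. At w = 15: L = 4.
ΔL = 4 − 25 = -21.

ΔL = -21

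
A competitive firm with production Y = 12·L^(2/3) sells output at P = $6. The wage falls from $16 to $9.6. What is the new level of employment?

From P·MP_L = w with MP_L = 8·L^(-1/3), the labor demand is L(w) = (48/w)^(3).
At w = 16: L = 27. At w = 9.6: L = 125.

L* = 125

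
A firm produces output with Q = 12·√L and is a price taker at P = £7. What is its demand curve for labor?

L(w) = 1764/w²

MP_L = (1/2)·12·L^(-1/2) = 6·L^(-1/2).
Setting P·MP_L = w: 42·L^(-1/2) = w.
Solving for L: L^(-1/2) = w/42, so L = (42/w)^(2).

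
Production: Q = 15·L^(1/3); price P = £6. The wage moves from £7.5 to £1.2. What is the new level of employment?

From P·MP_L = w with MP_L = 5·L^(-2/3), the labor demand is L(w) = (30/w)^(3/2).
At w = 7.5: L = 8. At w = 1.2: L = 125.

L* = 125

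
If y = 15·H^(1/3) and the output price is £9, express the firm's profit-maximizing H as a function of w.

MP_H = (1/3)·15·H^(-2/3) = 5·H^(-2/3).
Setting P·MP_H = w: 45·H^(-2/3) = w.
Solving for H: H^(-2/3) = w/45, so H = (45/w)^(3/2).

H(w) = (45/w)^(3/2)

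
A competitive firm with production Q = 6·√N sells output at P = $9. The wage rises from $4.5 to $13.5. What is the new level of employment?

N* = 4

From P·MP_N = w with MP_N = 3·N^(-1/2), the labor demand is N(w) = (27/w)^(2).
At w = 4.5: N = 36. At w = 13.5: N = 4.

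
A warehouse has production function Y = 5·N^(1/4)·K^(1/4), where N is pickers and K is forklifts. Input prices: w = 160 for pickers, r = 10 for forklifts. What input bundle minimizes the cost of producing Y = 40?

Cost minimization requires the marginal rate of technical substitution to equal the input-price ratio: MP_N/MP_K = w/r.
Here MP_N/MP_K = (1/4)·(K/N)/(1/4) = (K/N). Setting this equal to 160/10 = 16 gives K = 16N.
Substituting into Y = 40: 5·N^(1/4)·(16N)^(1/4) = 40.
Solving, N = 16 and K = 256.

N* = 16, K* = 256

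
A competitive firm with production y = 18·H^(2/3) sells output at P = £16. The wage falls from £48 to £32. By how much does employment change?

From P·MP_H = w with MP_H = 12·H^(-1/3), the labor demand is H(w) = (192/w)^(3).
At w = 48: H = 64. At w = 32: H = 216.
ΔH = 216 − 64 = 152.

ΔH = 152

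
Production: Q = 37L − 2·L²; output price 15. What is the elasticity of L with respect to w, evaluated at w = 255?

From P·MP_L = w with MP_L = 37 − 4L, labor demand is L(w) = (37 − w/15)/4.
dL/dw = −1/(60) = -1/60.
At w = 255, L = 5, so ε = (dL/dw)·(w/L) = (-1/60)·(255/5) = -0.85.

ε = -0.85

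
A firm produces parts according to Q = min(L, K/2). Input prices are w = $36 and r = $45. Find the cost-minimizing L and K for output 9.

With a fixed-proportions technology, the cost-minimizing bundle uses no slack in either input: L = K/2 = Q.
So L = 9 and K = 2·9 = 18.

L* = 9, K* = 18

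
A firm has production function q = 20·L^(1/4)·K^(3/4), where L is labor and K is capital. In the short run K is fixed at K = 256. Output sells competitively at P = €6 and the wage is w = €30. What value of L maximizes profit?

L* = 256

With K = 256, MP_L = (1/4)·20·L^(-3/4)·256^(3/4) = 320·L^(-3/4).
Profit maximization for a price taker requires P·MP_L = w: 6·320·L^(-3/4) = 30.
So L^(-3/4) = 0.015625, which gives L = 256.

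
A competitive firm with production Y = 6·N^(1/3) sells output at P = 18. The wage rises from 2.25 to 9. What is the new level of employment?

From P·MP_N = w with MP_N = 2·N^(-2/3), the labor demand is N(w) = (36/w)^(3/2).
At w = 2.25: N = 64. At w = 9: N = 8.

N* = 8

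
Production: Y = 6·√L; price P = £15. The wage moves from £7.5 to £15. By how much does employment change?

ΔL = -27

From P·MP_L = w with MP_L = 3·L^(-1/2), the labor demand is L(w) = (45/w)^(2).
At w = 7.5: L = 36. At w = 15: L = 9.
ΔL = 9 − 36 = -27.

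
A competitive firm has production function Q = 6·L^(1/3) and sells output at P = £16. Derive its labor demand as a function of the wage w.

L(w) = (32/w)^(3/2)

MP_L = (1/3)·6·L^(-2/3) = 2·L^(-2/3).
Setting P·MP_L = w: 32·L^(-2/3) = w.
Solving for L: L^(-2/3) = w/32, so L = (32/w)^(3/2).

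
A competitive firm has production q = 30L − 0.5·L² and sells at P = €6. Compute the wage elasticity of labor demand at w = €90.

ε = -1

From P·MP_L = w with MP_L = 30 − L, labor demand is L(w) = 30 − w/6.
dL/dw = −1/(6) = -1/6.
At w = 90, L = 15, so ε = (dL/dw)·(w/L) = (-1/6)·(90/15) = -1.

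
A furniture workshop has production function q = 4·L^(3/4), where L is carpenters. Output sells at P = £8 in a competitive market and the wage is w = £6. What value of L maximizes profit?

L* = 256

MP_L = (3/4)·4·L^(-1/4) = 3·L^(-1/4).
Profit maximization for a price taker requires P·MP_L = w: 8·3·L^(-1/4) = 6.
So L^(-1/4) = 0.25, which gives L = 256.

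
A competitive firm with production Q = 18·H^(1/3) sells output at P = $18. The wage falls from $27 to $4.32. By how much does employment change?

From P·MP_H = w with MP_H = 6·H^(-2/3), the labor demand is H(w) = (108/w)^(3/2).
At w = 27: H = 8. At w = 4.32: H = 125.
ΔH = 125 − 8 = 117.

ΔH = 117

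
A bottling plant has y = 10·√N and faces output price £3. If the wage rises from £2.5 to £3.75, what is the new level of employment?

From P·MP_N = w with MP_N = 5·N^(-1/2), the labor demand is N(w) = (15/w)^(2).
At w = 2.5: N = 36. At w = 3.75: N = 16.

N* = 16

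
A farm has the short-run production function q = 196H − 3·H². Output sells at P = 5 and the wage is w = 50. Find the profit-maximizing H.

The marginal product of H is MP_H = 196 − 6H.
A price-taking firm hires until the value of the marginal product equals the wage: P·MP_H = w, so 5·(196 − 6H) = 50.
Then 196 − 6H = 10, giving H = 31.

H* = 31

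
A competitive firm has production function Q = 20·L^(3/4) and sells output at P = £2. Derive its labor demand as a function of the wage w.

L(w) = 810000/w^(4)

MP_L = (3/4)·20·L^(-1/4) = 15·L^(-1/4).
Setting P·MP_L = w: 30·L^(-1/4) = w.
Solving for L: L^(-1/4) = w/30, so L = (30/w)^(4).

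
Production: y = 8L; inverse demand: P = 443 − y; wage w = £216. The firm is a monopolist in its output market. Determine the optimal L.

L* = 26

Marginal revenue from the inverse demand is MR = 443 − 2y.
The marginal product is MP_L = 8.
A monopolist hires until marginal revenue product equals the wage: MR·MP_L = w.
(443 − 16L)·8 = 216, so L = 26.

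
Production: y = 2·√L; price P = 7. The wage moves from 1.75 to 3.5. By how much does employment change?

From P·MP_L = w with MP_L = L^(-1/2), the labor demand is L(w) = (7/w)^(2).
At w = 1.75: L = 16. At w = 3.5: L = 4.
ΔL = 4 − 16 = -12.

ΔL = -12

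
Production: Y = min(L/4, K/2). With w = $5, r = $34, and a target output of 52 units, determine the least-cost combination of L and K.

L* = 208, K* = 104

With a fixed-proportions technology, the cost-minimizing bundle uses no slack in either input: L/4 = K/2 = Y.
So L = 4·52 = 208 and K = 2·52 = 104.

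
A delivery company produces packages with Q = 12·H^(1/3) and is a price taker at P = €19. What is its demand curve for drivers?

MP_H = (1/3)·12·H^(-2/3) = 4·H^(-2/3).
Setting P·MP_H = w: 76·H^(-2/3) = w.
Solving for H: H^(-2/3) = w/76, so H = (76/w)^(3/2).

H(w) = (76/w)^(3/2)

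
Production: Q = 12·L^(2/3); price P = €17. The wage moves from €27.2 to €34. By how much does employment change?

ΔL = -61

From P·MP_L = w with MP_L = 8·L^(-1/3), the labor demand is L(w) = (136/w)^(3).
At w = 27.2: L = 125. At w = 34: L = 64.
ΔL = 64 − 125 = -61.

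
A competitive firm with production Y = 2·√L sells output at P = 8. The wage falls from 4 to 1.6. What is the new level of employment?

From P·MP_L = w with MP_L = L^(-1/2), the labor demand is L(w) = (8/w)^(2).
At w = 4: L = 4. At w = 1.6: L = 25.

L* = 25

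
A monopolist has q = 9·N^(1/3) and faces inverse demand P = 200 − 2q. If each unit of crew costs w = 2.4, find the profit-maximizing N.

N* = 125

Marginal revenue from the inverse demand is MR = 200 − 4q.
The marginal product is MP_N = 3·N^(-2/3).
A monopolist hires until marginal revenue product equals the wage: MR·MP_N = w.
At N, q = 9·N^(1/3). Substituting and solving: (200 − 36·N^(1/3))·3·N^(-2/3) = 2.4 gives N = 125.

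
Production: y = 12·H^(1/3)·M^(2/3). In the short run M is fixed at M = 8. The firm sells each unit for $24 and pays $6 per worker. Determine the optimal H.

H* = 512

With M = 8, MP_H = (1/3)·12·H^(-2/3)·8^(2/3) = 16·H^(-2/3).
Profit maximization for a price taker requires P·MP_H = w: 24·16·H^(-2/3) = 6.
So H^(-2/3) = 0.015625, which gives H = 512.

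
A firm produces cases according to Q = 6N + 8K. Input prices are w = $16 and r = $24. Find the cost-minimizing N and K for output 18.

The inputs are perfect substitutes, so the firm uses whichever has the lower cost per unit of output.
Cost per unit of output via N is w/6 = 8/3; via K it is r/8 = 3. N is cheaper.
Producing Q = 18 with N alone: N = 3, K = 0.

N* = 3, K* = 0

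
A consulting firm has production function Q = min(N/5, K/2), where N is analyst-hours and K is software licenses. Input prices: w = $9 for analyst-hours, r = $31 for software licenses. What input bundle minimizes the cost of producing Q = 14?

N* = 70, K* = 28

With a fixed-proportions technology, the cost-minimizing bundle uses no slack in either input: N/5 = K/2 = Q.
So N = 5·14 = 70 and K = 2·14 = 28.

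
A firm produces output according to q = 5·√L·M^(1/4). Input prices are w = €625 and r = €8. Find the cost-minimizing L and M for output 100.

Cost minimization requires the marginal rate of technical substitution to equal the input-price ratio: MP_L/MP_M = w/r.
Here MP_L/MP_M = (1/2)·(M/L)/(1/4) = 2·(M/L). Setting this equal to 625/8 = 78.125 gives M = 39.0625L.
Substituting into q = 100: 5·L^(1/2)·(39.0625L)^(1/4) = 100.
Solving, L = 16 and M = 625.

L* = 16, M* = 625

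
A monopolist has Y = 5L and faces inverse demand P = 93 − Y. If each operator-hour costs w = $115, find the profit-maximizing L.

Marginal revenue from the inverse demand is MR = 93 − 2Y.
The marginal product is MP_L = 5.
A monopolist hires until marginal revenue product equals the wage: MR·MP_L = w.
(93 − 10L)·5 = 115, so L = 7.

L* = 7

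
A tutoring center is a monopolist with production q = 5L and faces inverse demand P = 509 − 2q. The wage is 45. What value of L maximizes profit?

L* = 25

Marginal revenue from the inverse demand is MR = 509 − 4q.
The marginal product is MP_L = 5.
A monopolist hires until marginal revenue product equals the wage: MR·MP_L = w.
(509 − 20L)·5 = 45, so L = 25.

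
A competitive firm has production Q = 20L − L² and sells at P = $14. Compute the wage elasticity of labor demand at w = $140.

ε = -1

From P·MP_L = w with MP_L = 20 − 2L, labor demand is L(w) = (20 − w/14)/2.
dL/dw = −1/(28) = -1/28.
At w = 140, L = 5, so ε = (dL/dw)·(w/L) = (-1/28)·(140/5) = -1.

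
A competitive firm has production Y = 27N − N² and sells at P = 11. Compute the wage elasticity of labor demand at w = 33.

ε = -0.125

From P·MP_N = w with MP_N = 27 − 2N, labor demand is N(w) = (27 − w/11)/2.
dN/dw = −1/(22) = -1/22.
At w = 33, N = 12, so ε = (dN/dw)·(w/N) = (-1/22)·(33/12) = -0.125.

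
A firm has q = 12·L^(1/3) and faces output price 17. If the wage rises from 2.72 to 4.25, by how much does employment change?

From P·MP_L = w with MP_L = 4·L^(-2/3), the labor demand is L(w) = (68/w)^(3/2).
At w = 2.72: L = 125. At w = 4.25: L = 64.
ΔL = 64 − 125 = -61.

ΔL = -61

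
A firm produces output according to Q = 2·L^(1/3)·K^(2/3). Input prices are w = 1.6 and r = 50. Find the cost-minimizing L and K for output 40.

Cost minimization requires the marginal rate of technical substitution to equal the input-price ratio: MP_L/MP_K = w/r.
Here MP_L/MP_K = (1/3)·(K/L)/(2/3) = 0.5·(K/L). Setting this equal to 1.6/50 = 0.032 gives K = 0.064L.
Substituting into Q = 40: 2·L^(1/3)·(0.064L)^(2/3) = 40.
Solving, L = 125 and K = 8.

L* = 125, K* = 8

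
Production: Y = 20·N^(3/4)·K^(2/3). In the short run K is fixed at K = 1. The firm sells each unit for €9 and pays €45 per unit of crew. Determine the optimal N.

N* = 81

With K = 1, MP_N = (3/4)·20·N^(-1/4)·1^(2/3) = 15·N^(-1/4).
Profit maximization for a price taker requires P·MP_N = w: 9·15·N^(-1/4) = 45.
So N^(-1/4) = 1/3, which gives N = 81.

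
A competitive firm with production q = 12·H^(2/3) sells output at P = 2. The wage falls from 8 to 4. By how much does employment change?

ΔH = 56

From P·MP_H = w with MP_H = 8·H^(-1/3), the labor demand is H(w) = (16/w)^(3).
At w = 8: H = 8. At w = 4: H = 64.
ΔH = 64 − 8 = 56.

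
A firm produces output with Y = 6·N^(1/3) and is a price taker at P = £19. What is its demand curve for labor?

MP_N = (1/3)·6·N^(-2/3) = 2·N^(-2/3).
Setting P·MP_N = w: 38·N^(-2/3) = w.
Solving for N: N^(-2/3) = w/38, so N = (38/w)^(3/2).

N(w) = (38/w)^(3/2)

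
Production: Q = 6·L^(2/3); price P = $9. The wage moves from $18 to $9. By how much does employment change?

From P·MP_L = w with MP_L = 4·L^(-1/3), the labor demand is L(w) = (36/w)^(3).
At w = 18: L = 8. At w = 9: L = 64.
ΔL = 64 − 8 = 56.

ΔL = 56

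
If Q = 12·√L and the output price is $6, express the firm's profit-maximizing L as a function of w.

MP_L = (1/2)·12·L^(-1/2) = 6·L^(-1/2).
Setting P·MP_L = w: 36·L^(-1/2) = w.
Solving for L: L^(-1/2) = w/36, so L = (36/w)^(2).

L(w) = 1296/w²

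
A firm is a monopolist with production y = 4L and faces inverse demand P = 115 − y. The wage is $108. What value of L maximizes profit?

Marginal revenue from the inverse demand is MR = 115 − 2y.
The marginal product is MP_L = 4.
A monopolist hires until marginal revenue product equals the wage: MR·MP_L = w.
(115 − 8L)·4 = 108, so L = 11.

L* = 11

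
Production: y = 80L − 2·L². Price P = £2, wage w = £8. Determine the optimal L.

The marginal product of L is MP_L = 80 − 4L.
A price-taking firm hires until the value of the marginal product equals the wage: P·MP_L = w, so 2·(80 − 4L) = 8.
Then 80 − 4L = 4, giving L = 19.

L* = 19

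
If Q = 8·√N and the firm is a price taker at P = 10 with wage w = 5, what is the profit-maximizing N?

MP_N = (1/2)·8·N^(-1/2) = 4·N^(-1/2).
Profit maximization for a price taker requires P·MP_N = w: 10·4·N^(-1/2) = 5.
So N^(-1/2) = 0.125, which gives N = 64.

N* = 64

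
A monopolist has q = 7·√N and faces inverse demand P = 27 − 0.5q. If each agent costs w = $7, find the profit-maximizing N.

N* = 9

Marginal revenue from the inverse demand is MR = 27 − q.
The marginal product is MP_N = 3.5·N^(-1/2).
A monopolist hires until marginal revenue product equals the wage: MR·MP_N = w.
At N, q = 7·√N. Substituting and solving: (27 − 7·√N)·3.5·N^(-1/2) = 7 gives N = 9.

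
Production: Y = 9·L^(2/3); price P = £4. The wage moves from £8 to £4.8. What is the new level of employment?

L* = 125

From P·MP_L = w with MP_L = 6·L^(-1/3), the labor demand is L(w) = (24/w)^(3).
At w = 8: L = 27. At w = 4.8: L = 125.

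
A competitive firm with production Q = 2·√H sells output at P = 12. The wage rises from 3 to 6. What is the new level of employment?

From P·MP_H = w with MP_H = H^(-1/2), the labor demand is H(w) = (12/w)^(2).
At w = 3: H = 16. At w = 6: H = 4.

H* = 4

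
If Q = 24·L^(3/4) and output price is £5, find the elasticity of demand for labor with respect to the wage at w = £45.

ε = -4

MP_L = (3/4)·24·L^(-1/4), so P·MP_L = w gives 90·L^(-1/4) = w.
Solving, L(w) = (90/w)^(4). This is a constant-elasticity form: L ∝ w^(−4), so ε = −4.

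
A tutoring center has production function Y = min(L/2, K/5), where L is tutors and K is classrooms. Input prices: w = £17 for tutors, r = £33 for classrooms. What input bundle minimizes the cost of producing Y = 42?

With a fixed-proportions technology, the cost-minimizing bundle uses no slack in either input: L/2 = K/5 = Y.
So L = 2·42 = 84 and K = 5·42 = 210.

L* = 84, K* = 210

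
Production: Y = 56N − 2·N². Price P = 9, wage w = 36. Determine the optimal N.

The marginal product of N is MP_N = 56 − 4N.
A price-taking firm hires until the value of the marginal product equals the wage: P·MP_N = w, so 9·(56 − 4N) = 36.
Then 56 − 4N = 4, giving N = 13.

N* = 13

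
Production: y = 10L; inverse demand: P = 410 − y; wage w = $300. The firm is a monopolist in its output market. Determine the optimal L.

Marginal revenue from the inverse demand is MR = 410 − 2y.
The marginal product is MP_L = 10.
A monopolist hires until marginal revenue product equals the wage: MR·MP_L = w.
(410 − 20L)·10 = 300, so L = 19.

L* = 19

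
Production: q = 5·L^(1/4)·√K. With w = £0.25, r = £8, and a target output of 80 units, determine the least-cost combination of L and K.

L* = 256, K* = 16

Cost minimization requires the marginal rate of technical substitution to equal the input-price ratio: MP_L/MP_K = w/r.
Here MP_L/MP_K = (1/4)·(K/L)/(1/2) = 0.5·(K/L). Setting this equal to 0.25/8 = 0.03125 gives K = 0.0625L.
Substituting into q = 80: 5·L^(1/4)·(0.0625L)^(1/2) = 80.
Solving, L = 256 and K = 16.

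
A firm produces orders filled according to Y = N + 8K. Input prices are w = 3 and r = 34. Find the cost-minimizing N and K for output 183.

N* = 183, K* = 0

The inputs are perfect substitutes, so the firm uses whichever has the lower cost per unit of output.
Cost per unit of output via N is 3; via K it is 4.25. N is cheaper.
Producing Y = 183 with N alone: N = 183, K = 0.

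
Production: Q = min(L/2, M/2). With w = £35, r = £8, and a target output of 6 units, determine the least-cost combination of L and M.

With a fixed-proportions technology, the cost-minimizing bundle uses no slack in either input: L/2 = M/2 = Q.
So L = 2·6 = 12 and M = 2·6 = 12.

L* = 12, M* = 12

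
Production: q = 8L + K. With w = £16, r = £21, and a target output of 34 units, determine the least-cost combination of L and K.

L* = 4.25, K* = 0

The inputs are perfect substitutes, so the firm uses whichever has the lower cost per unit of output.
Cost per unit of output via L is 2; via K it is 21. L is cheaper.
Producing q = 34 with L alone: L = 4.25, K = 0.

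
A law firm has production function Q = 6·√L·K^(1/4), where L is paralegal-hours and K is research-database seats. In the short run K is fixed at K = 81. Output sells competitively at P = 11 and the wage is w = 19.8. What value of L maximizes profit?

L* = 25

With K = 81, MP_L = (1/2)·6·L^(-1/2)·81^(1/4) = 9·L^(-1/2).
Profit maximization for a price taker requires P·MP_L = w: 11·9·L^(-1/2) = 19.8.
So L^(-1/2) = 0.2, which gives L = 25.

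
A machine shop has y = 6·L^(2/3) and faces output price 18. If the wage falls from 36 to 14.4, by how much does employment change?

From P·MP_L = w with MP_L = 4·L^(-1/3), the labor demand is L(w) = (72/w)^(3).
At w = 36: L = 8. At w = 14.4: L = 125.
ΔL = 125 − 8 = 117.

ΔL = 117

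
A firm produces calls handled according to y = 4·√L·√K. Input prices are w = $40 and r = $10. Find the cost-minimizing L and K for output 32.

Cost minimization requires the marginal rate of technical substitution to equal the input-price ratio: MP_L/MP_K = w/r.
Here MP_L/MP_K = (1/2)·(K/L)/(1/2) = (K/L). Setting this equal to 40/10 = 4 gives K = 4L.
Substituting into y = 32: 4·L^(1/2)·(4L)^(1/2) = 32.
Solving, L = 4 and K = 16.

L* = 4, K* = 16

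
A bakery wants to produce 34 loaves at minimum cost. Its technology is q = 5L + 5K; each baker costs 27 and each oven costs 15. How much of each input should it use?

L* = 0, K* = 6.8

The inputs are perfect substitutes, so the firm uses whichever has the lower cost per unit of output.
Cost per unit of output via L is w/5 = 5.4; via K it is r/5 = 3. K is cheaper.
Producing q = 34 with K alone: L = 0, K = 6.8.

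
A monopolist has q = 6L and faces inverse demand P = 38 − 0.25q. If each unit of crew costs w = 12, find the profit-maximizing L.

Marginal revenue from the inverse demand is MR = 38 − 0.5q.
The marginal product is MP_L = 6.
A monopolist hires until marginal revenue product equals the wage: MR·MP_L = w.
(38 − 3L)·6 = 12, so L = 12.

L* = 12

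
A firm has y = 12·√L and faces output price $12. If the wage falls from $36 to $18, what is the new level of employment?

From P·MP_L = w with MP_L = 6·L^(-1/2), the labor demand is L(w) = (72/w)^(2).
At w = 36: L = 4. At w = 18: L = 16.

L* = 16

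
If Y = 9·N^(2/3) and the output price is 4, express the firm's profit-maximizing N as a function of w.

N(w) = 13824/w³

MP_N = (2/3)·9·N^(-1/3) = 6·N^(-1/3).
Setting P·MP_N = w: 24·N^(-1/3) = w.
Solving for N: N^(-1/3) = w/24, so N = (24/w)^(3).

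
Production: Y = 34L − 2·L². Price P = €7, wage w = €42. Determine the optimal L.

L* = 7

The marginal product of L is MP_L = 34 − 4L.
A price-taking firm hires until the value of the marginal product equals the wage: P·MP_L = w, so 7·(34 − 4L) = 42.
Then 34 − 4L = 6, giving L = 7.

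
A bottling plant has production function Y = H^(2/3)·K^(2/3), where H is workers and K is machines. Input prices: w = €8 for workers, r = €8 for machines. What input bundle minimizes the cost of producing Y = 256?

Cost minimization requires the marginal rate of technical substitution to equal the input-price ratio: MP_H/MP_K = w/r.
Here MP_H/MP_K = (2/3)·(K/H)/(2/3) = (K/H). Setting this equal to 8/8 = 1 gives K = H.
Substituting into Y = 256: H^(2/3)·(H)^(2/3) = 256.
Solving, H = 64 and K = 64.

H* = 64, K* = 64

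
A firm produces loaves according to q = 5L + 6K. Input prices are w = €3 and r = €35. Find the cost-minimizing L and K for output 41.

L* = 8.2, K* = 0

The inputs are perfect substitutes, so the firm uses whichever has the lower cost per unit of output.
Cost per unit of output via L is w/5 = 0.6; via K it is r/6 = 35/6. L is cheaper.
Producing q = 41 with L alone: L = 8.2, K = 0.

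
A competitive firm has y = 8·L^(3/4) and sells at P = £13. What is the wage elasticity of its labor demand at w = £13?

MP_L = (3/4)·8·L^(-1/4), so P·MP_L = w gives 78·L^(-1/4) = w.
Solving, L(w) = (78/w)^(4). This is a constant-elasticity form: L ∝ w^(−4), so ε = −4.

ε = -4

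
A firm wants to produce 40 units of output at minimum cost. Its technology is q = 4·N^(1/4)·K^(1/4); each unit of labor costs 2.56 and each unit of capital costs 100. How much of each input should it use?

Cost minimization requires the marginal rate of technical substitution to equal the input-price ratio: MP_N/MP_K = w/r.
Here MP_N/MP_K = (1/4)·(K/N)/(1/4) = (K/N). Setting this equal to 2.56/100 = 0.0256 gives K = 0.0256N.
Substituting into q = 40: 4·N^(1/4)·(0.0256N)^(1/4) = 40.
Solving, N = 625 and K = 16.

N* = 625, K* = 16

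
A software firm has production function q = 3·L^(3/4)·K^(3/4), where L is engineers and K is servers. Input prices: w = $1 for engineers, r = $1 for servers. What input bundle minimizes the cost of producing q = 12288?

L* = 256, K* = 256

Cost minimization requires the marginal rate of technical substitution to equal the input-price ratio: MP_L/MP_K = w/r.
Here MP_L/MP_K = (3/4)·(K/L)/(3/4) = (K/L). Setting this equal to 1/1 = 1 gives K = L.
Substituting into q = 12288: 3·L^(3/4)·(L)^(3/4) = 12288.
Solving, L = 256 and K = 256.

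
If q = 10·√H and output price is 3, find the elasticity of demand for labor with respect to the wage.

MP_H = (1/2)·10·H^(-1/2), so P·MP_H = w gives 15·H^(-1/2) = w.
Solving, H(w) = (15/w)^(2). This is a constant-elasticity form: H ∝ w^(−2), so ε = −2.

ε = -2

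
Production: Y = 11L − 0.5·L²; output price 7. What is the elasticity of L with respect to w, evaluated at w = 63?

ε = -4.5

From P·MP_L = w with MP_L = 11 − L, labor demand is L(w) = 11 − w/7.
dL/dw = −1/(7) = -1/7.
At w = 63, L = 2, so ε = (dL/dw)·(w/L) = (-1/7)·(63/2) = -4.5.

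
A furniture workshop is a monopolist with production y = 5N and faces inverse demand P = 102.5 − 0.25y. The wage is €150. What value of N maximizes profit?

Marginal revenue from the inverse demand is MR = 102.5 − 0.5y.
The marginal product is MP_N = 5.
A monopolist hires until marginal revenue product equals the wage: MR·MP_N = w.
(102.5 − 2.5N)·5 = 150, so N = 29.

N* = 29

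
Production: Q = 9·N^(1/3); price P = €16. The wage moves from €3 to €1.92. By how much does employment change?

From P·MP_N = w with MP_N = 3·N^(-2/3), the labor demand is N(w) = (48/w)^(3/2).
At w = 3: N = 64. At w = 1.92: N = 125.
ΔN = 125 − 64 = 61.

ΔN = 61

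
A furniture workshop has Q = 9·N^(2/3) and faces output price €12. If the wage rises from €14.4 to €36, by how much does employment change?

ΔN = -117

From P·MP_N = w with MP_N = 6·N^(-1/3), the labor demand is N(w) = (72/w)^(3).
At w = 14.4: N = 125. At w = 36: N = 8.
ΔN = 8 − 125 = -117.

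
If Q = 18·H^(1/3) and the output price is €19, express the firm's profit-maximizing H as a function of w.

MP_H = (1/3)·18·H^(-2/3) = 6·H^(-2/3).
Setting P·MP_H = w: 114·H^(-2/3) = w.
Solving for H: H^(-2/3) = w/114, so H = (114/w)^(3/2).

H(w) = (114/w)^(3/2)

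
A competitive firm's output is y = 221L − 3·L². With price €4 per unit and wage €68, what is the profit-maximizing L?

L* = 34

The marginal product of L is MP_L = 221 − 6L.
A price-taking firm hires until the value of the marginal product equals the wage: P·MP_L = w, so 4·(221 − 6L) = 68.
Then 221 − 6L = 17, giving L = 34.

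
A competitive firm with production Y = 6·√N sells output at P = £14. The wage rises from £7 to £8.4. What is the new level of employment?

From P·MP_N = w with MP_N = 3·N^(-1/2), the labor demand is N(w) = (42/w)^(2).
At w = 7: N = 36. At w = 8.4: N = 25.

N* = 25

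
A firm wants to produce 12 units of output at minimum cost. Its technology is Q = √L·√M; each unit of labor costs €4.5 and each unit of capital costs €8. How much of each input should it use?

Cost minimization requires the marginal rate of technical substitution to equal the input-price ratio: MP_L/MP_M = w/r.
Here MP_L/MP_M = (1/2)·(M/L)/(1/2) = (M/L). Setting this equal to 4.5/8 = 0.5625 gives M = 0.5625L.
Substituting into Q = 12: L^(1/2)·(0.5625L)^(1/2) = 12.
Solving, L = 16 and M = 9.

L* = 16, M* = 9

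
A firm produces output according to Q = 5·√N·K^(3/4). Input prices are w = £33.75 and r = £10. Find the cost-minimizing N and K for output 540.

Cost minimization requires the marginal rate of technical substitution to equal the input-price ratio: MP_N/MP_K = w/r.
Here MP_N/MP_K = (1/2)·(K/N)/(3/4) = (2/3)·(K/N). Setting this equal to 33.75/10 = 3.375 gives K = 5.0625N.
Substituting into Q = 540: 5·N^(1/2)·(5.0625N)^(3/4) = 540.
Solving, N = 16 and K = 81.

N* = 16, K* = 81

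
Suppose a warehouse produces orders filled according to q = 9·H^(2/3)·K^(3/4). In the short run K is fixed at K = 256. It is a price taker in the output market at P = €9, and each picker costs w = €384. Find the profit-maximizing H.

With K = 256, MP_H = (2/3)·9·H^(-1/3)·256^(3/4) = 384·H^(-1/3).
Profit maximization for a price taker requires P·MP_H = w: 9·384·H^(-1/3) = 384.
So H^(-1/3) = 1/9, which gives H = 729.

H* = 729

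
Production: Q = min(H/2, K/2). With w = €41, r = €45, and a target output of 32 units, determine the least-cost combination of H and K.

With a fixed-proportions technology, the cost-minimizing bundle uses no slack in either input: H/2 = K/2 = Q.
So H = 2·32 = 64 and K = 2·32 = 64.

H* = 64, K* = 64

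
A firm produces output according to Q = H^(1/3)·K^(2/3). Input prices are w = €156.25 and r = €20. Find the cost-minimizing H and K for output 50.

Cost minimization requires the marginal rate of technical substitution to equal the input-price ratio: MP_H/MP_K = w/r.
Here MP_H/MP_K = (1/3)·(K/H)/(2/3) = 0.5·(K/H). Setting this equal to 156.25/20 = 7.8125 gives K = 15.625H.
Substituting into Q = 50: H^(1/3)·(15.625H)^(2/3) = 50.
Solving, H = 8 and K = 125.

H* = 8, K* = 125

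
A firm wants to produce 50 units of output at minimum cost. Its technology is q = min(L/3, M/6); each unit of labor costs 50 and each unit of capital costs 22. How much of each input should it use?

With a fixed-proportions technology, the cost-minimizing bundle uses no slack in either input: L/3 = M/6 = q.
So L = 3·50 = 150 and M = 6·50 = 300.

L* = 150, M* = 300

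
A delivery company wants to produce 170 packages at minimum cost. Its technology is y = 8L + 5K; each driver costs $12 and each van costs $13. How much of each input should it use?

L* = 21.25, K* = 0

The inputs are perfect substitutes, so the firm uses whichever has the lower cost per unit of output.
Cost per unit of output via L is w/8 = 1.5; via K it is r/5 = 2.6. L is cheaper.
Producing y = 170 with L alone: L = 21.25, K = 0.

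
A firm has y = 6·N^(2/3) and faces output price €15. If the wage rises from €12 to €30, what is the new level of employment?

From P·MP_N = w with MP_N = 4·N^(-1/3), the labor demand is N(w) = (60/w)^(3).
At w = 12: N = 125. At w = 30: N = 8.

N* = 8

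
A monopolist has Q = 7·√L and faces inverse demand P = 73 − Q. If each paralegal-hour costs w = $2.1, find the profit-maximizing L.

Marginal revenue from the inverse demand is MR = 73 − 2Q.
The marginal product is MP_L = 3.5·L^(-1/2).
A monopolist hires until marginal revenue product equals the wage: MR·MP_L = w.
At L, Q = 7·√L. Substituting and solving: (73 − 14·√L)·3.5·L^(-1/2) = 2.1 gives L = 25.

L* = 25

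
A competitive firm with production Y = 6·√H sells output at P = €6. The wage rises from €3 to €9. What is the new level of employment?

H* = 4

From P·MP_H = w with MP_H = 3·H^(-1/2), the labor demand is H(w) = (18/w)^(2).
At w = 3: H = 36. At w = 9: H = 4.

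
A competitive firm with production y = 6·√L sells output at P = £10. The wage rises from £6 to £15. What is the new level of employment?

L* = 4

From P·MP_L = w with MP_L = 3·L^(-1/2), the labor demand is L(w) = (30/w)^(2).
At w = 6: L = 25. At w = 15: L = 4.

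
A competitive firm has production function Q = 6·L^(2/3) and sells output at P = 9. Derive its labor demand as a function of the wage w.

MP_L = (2/3)·6·L^(-1/3) = 4·L^(-1/3).
Setting P·MP_L = w: 36·L^(-1/3) = w.
Solving for L: L^(-1/3) = w/36, so L = (36/w)^(3).

L(w) = 46656/w³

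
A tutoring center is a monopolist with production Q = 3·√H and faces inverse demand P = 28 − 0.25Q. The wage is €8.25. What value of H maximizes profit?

Marginal revenue from the inverse demand is MR = 28 − 0.5Q.
The marginal product is MP_H = 1.5·H^(-1/2).
A monopolist hires until marginal revenue product equals the wage: MR·MP_H = w.
At H, Q = 3·√H. Substituting and solving: (28 − 1.5·√H)·1.5·H^(-1/2) = 8.25 gives H = 16.

H* = 16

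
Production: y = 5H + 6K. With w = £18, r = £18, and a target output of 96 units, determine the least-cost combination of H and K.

H* = 0, K* = 16

The inputs are perfect substitutes, so the firm uses whichever has the lower cost per unit of output.
Cost per unit of output via H is w/5 = 3.6; via K it is r/6 = 3. K is cheaper.
Producing y = 96 with K alone: H = 0, K = 16.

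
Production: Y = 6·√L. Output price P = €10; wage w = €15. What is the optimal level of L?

MP_L = (1/2)·6·L^(-1/2) = 3·L^(-1/2).
Profit maximization for a price taker requires P·MP_L = w: 10·3·L^(-1/2) = 15.
So L^(-1/2) = 0.5, which gives L = 4.

L* = 4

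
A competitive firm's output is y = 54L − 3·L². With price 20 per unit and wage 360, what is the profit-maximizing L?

The marginal product of L is MP_L = 54 − 6L.
A price-taking firm hires until the value of the marginal product equals the wage: P·MP_L = w, so 20·(54 − 6L) = 360.
Then 54 − 6L = 18, giving L = 6.

L* = 6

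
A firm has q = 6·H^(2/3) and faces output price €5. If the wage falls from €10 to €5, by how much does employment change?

ΔH = 56

From P·MP_H = w with MP_H = 4·H^(-1/3), the labor demand is H(w) = (20/w)^(3).
At w = 10: H = 8. At w = 5: H = 64.
ΔH = 64 − 8 = 56.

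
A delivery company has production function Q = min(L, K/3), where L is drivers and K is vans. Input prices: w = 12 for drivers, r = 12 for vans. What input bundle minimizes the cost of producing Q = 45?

With a fixed-proportions technology, the cost-minimizing bundle uses no slack in either input: L = K/3 = Q.
So L = 45 and K = 3·45 = 135.

L* = 45, K* = 135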